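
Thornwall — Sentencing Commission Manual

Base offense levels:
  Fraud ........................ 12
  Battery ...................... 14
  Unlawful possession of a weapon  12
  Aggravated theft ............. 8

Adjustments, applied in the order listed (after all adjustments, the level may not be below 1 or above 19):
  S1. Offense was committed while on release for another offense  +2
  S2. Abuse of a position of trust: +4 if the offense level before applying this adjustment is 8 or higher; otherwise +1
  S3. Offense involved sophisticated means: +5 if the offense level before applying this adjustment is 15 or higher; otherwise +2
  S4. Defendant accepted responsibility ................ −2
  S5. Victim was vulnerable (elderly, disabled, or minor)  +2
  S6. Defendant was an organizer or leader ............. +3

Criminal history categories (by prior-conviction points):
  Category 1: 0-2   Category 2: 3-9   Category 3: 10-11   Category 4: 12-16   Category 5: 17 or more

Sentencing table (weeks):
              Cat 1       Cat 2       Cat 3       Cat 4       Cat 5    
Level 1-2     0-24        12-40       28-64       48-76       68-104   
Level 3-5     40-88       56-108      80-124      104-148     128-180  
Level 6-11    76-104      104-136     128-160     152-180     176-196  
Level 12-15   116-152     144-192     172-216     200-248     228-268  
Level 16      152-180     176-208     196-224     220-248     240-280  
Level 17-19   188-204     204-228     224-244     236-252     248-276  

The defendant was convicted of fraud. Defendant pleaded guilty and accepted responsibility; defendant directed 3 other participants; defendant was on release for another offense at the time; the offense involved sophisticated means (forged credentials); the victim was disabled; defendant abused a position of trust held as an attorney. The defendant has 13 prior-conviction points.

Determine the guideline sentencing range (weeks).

236-252 weeks

Base offense level for fraud: 12.
S1 applies: 12 + 2 = 14.
S2 applies (level before this adjustment is 14 ≥ 8, so +4): 14 + 4 = 18.
S3 applies (level before this adjustment is 18 ≥ 15, so +5): 18 + 5 = 23.
S4 applies: 23 − 2 = 21.
S5 applies: 21 + 2 = 23.
S6 applies: 23 + 3 = 26.
Level 26 exceeds the maximum of 19; capped at 19.
Final offense level: 19.
Criminal history: 13 prior points → Category 4 (12-16).
Level 19 falls in the 17-19 band.
Grid: Level 17-19 × Category 4 = 236-252 weeks.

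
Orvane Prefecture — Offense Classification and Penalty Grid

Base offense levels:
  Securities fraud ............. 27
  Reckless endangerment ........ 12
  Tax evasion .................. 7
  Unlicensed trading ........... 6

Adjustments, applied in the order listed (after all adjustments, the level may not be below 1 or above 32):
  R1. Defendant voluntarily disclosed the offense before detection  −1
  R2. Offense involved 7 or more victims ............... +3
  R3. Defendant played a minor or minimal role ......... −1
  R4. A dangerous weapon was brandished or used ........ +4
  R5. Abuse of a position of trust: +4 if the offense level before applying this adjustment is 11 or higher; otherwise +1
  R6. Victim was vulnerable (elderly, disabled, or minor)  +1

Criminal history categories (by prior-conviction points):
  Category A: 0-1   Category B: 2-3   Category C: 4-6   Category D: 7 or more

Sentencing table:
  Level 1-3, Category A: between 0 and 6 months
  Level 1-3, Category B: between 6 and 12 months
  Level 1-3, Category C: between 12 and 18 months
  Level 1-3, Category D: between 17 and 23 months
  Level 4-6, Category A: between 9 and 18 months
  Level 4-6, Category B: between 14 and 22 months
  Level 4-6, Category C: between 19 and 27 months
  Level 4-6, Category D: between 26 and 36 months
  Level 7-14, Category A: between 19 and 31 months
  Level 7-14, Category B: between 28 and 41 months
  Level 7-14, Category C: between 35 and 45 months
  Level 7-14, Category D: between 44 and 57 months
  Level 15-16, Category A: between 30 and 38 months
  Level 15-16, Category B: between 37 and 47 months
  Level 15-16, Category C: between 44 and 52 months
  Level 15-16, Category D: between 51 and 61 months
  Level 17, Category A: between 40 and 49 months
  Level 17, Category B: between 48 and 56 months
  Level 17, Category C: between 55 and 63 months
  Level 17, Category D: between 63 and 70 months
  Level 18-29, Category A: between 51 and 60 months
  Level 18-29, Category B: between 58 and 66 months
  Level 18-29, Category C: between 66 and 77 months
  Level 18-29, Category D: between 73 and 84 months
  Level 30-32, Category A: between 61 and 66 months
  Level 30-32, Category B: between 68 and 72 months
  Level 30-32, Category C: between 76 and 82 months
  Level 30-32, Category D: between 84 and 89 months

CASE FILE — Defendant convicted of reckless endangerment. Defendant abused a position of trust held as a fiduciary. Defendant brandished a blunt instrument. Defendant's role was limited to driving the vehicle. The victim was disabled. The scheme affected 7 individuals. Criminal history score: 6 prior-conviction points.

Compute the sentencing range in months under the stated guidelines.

Base offense level for reckless endangerment: 12.
R1 does not apply.
R2 applies: 12 + 3 = 15.
R3 applies: 15 − 1 = 14.
R4 applies: 14 + 4 = 18.
R5 applies (level before this adjustment is 18 ≥ 11, so +4): 18 + 4 = 22.
R6 applies: 22 + 1 = 23.
Final offense level: 23.
Criminal history: 6 prior points → Category C (4-6).
Level 23 falls in the 18-29 band.
Grid: Level 18-29 × Category C = 66-77 months.

66-77 months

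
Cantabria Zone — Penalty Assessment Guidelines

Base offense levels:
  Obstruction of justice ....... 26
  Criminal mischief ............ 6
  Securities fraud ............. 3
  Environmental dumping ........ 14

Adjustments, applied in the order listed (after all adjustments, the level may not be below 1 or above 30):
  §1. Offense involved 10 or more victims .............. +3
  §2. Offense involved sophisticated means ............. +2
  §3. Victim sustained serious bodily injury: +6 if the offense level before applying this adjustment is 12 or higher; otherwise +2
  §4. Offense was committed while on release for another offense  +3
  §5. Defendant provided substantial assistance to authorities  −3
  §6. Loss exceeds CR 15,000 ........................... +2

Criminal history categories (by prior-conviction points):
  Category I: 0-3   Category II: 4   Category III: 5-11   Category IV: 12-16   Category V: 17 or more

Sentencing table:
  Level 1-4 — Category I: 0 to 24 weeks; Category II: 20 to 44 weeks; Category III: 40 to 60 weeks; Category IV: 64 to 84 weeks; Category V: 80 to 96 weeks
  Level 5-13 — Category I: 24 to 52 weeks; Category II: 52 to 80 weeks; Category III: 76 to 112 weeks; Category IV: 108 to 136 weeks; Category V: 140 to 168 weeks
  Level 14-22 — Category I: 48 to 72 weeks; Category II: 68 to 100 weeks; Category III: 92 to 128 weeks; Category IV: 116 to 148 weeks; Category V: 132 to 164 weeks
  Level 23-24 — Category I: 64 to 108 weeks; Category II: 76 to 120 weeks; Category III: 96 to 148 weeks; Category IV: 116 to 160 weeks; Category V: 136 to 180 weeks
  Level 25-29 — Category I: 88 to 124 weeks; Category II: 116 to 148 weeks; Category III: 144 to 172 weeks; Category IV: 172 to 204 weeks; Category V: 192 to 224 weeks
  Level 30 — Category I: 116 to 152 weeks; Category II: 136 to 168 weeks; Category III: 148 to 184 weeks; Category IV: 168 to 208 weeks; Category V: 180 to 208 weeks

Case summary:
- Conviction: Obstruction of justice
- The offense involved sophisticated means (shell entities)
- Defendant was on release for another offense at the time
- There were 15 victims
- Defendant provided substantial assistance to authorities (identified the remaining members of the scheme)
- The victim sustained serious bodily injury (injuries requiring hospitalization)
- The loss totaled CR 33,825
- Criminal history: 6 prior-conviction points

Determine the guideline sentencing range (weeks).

148-184 weeks

Base offense level for obstruction of justice: 26.
§1 applies: 26 + 3 = 29.
§2 applies: 29 + 2 = 31.
§3 applies (level before this adjustment is 31 ≥ 12, so +6): 31 + 6 = 37.
§4 applies: 37 + 3 = 40.
§5 applies: 40 − 3 = 37.
§6 applies: 37 + 2 = 39.
Level 39 exceeds the maximum of 30; capped at 30.
Final offense level: 30.
Criminal history: 6 prior points → Category III (5-11).
Level 30 falls in the 30 band.
Grid: Level 30 × Category III = 148-184 weeks.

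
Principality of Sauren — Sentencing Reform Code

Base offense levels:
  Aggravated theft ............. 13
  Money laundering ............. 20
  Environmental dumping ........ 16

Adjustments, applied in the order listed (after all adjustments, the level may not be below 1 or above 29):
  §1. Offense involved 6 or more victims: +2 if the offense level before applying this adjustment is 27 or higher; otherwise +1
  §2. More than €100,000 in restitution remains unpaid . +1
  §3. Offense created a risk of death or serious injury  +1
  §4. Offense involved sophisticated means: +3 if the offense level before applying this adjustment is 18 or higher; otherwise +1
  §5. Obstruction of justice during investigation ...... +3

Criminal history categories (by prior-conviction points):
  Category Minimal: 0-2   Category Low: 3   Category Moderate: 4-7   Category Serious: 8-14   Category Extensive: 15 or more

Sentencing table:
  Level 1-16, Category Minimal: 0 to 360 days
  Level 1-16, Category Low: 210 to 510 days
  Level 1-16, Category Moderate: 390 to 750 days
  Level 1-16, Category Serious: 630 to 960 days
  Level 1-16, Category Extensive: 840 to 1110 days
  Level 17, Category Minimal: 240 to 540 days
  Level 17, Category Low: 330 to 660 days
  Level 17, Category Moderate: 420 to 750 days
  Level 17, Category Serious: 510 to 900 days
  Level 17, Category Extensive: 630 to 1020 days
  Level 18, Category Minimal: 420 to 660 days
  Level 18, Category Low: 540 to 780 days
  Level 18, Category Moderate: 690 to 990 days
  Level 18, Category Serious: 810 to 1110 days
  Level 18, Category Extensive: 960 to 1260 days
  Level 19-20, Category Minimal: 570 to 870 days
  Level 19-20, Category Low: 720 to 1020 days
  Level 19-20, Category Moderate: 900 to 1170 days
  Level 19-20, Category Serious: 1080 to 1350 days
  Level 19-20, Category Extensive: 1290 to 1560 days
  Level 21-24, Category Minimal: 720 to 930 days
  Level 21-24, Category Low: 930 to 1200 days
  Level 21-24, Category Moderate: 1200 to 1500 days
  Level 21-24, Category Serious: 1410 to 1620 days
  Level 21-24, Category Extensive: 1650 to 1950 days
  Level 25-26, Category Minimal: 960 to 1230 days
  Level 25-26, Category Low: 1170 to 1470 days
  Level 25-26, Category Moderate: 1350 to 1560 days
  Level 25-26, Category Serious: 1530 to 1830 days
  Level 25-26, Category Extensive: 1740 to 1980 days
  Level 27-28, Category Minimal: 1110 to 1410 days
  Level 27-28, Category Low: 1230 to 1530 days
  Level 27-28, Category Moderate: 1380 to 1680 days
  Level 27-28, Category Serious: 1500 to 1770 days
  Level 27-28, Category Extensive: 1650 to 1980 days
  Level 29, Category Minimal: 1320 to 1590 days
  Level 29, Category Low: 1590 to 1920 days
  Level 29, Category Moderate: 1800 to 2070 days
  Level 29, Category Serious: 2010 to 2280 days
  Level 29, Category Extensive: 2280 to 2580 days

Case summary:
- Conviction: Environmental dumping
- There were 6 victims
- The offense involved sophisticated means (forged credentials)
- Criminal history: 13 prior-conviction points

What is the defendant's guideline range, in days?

Base offense level for environmental dumping: 16.
§1 applies (level before this adjustment is 16 < 27, so +1): 16 + 1 = 17.
§3 does not apply.
§4 applies (level before this adjustment is 17 < 18, so +1): 17 + 1 = 18.
Final offense level: 18.
Criminal history: 13 prior points → Category Serious (8-14).
Level 18 falls in the 18 band.
Grid: Level 18 × Category Serious = 810-1110 days.

810-1110 days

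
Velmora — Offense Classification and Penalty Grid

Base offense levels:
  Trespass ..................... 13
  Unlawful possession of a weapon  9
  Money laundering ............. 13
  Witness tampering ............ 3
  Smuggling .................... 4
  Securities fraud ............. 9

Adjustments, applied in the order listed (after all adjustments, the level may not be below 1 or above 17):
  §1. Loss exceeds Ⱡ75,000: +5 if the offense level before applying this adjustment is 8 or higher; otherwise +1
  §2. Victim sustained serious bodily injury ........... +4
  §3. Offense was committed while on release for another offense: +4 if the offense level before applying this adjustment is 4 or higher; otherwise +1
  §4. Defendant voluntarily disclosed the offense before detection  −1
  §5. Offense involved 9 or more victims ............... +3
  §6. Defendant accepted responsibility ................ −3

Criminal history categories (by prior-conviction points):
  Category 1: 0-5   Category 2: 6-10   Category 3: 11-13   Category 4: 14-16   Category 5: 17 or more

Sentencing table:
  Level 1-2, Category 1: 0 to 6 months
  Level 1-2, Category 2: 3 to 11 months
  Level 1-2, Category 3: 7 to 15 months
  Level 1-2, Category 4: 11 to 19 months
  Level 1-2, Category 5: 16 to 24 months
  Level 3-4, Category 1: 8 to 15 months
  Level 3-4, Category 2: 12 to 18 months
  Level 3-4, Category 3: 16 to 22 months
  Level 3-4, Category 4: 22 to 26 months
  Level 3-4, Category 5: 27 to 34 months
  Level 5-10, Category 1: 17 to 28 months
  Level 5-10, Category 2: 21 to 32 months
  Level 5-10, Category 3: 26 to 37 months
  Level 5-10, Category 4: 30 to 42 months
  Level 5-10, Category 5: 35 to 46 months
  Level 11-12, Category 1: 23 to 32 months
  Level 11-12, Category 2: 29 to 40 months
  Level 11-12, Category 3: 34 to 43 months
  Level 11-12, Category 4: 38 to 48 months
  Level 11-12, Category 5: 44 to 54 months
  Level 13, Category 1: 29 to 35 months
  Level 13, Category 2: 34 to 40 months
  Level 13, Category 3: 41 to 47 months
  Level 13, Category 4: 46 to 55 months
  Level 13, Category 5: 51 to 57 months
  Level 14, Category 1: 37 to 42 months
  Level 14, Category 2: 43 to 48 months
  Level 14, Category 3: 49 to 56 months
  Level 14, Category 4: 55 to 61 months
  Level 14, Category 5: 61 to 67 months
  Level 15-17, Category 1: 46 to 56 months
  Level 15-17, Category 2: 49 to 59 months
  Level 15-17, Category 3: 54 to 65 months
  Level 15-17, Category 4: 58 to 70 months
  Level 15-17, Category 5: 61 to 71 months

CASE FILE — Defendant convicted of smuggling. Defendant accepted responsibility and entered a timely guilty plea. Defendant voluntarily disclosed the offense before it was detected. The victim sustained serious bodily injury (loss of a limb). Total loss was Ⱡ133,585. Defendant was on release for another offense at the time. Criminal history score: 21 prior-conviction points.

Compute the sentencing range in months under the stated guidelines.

Base offense level for smuggling: 4.
§1 applies (level before this adjustment is 4 < 8, so +1): 4 + 1 = 5.
§2 applies: 5 + 4 = 9.
§3 applies (level before this adjustment is 9 ≥ 4, so +4): 9 + 4 = 13.
§4 applies: 13 − 1 = 12.
§5 does not apply.
§6 applies: 12 − 3 = 9.
Final offense level: 9.
Criminal history: 21 prior points → Category 5 (17+).
Level 9 falls in the 5-10 band.
Grid: Level 5-10 × Category 5 = 35-46 months.

35-46 months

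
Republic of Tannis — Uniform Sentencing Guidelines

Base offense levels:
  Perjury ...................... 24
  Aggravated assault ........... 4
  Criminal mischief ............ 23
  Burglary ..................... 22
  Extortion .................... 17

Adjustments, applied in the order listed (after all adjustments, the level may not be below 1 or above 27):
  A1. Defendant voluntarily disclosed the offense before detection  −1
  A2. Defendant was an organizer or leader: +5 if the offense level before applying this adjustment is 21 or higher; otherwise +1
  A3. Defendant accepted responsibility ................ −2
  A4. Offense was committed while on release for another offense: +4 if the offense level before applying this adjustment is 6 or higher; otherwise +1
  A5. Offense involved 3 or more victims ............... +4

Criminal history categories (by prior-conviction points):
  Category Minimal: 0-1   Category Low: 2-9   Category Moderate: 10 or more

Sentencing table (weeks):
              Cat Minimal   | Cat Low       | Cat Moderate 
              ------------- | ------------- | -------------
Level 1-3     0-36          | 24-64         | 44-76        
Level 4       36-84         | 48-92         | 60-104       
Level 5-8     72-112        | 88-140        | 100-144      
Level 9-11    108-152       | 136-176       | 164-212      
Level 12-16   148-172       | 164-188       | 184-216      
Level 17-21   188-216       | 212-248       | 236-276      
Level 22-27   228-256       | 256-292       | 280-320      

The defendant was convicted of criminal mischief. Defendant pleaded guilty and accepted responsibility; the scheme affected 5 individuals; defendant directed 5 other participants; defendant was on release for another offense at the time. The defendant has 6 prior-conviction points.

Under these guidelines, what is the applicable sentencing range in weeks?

Base offense level for criminal mischief: 23.
A2 applies (level before this adjustment is 23 ≥ 21, so +5): 23 + 5 = 28.
A3 applies: 28 − 2 = 26.
A4 applies (level before this adjustment is 26 ≥ 6, so +4): 26 + 4 = 30.
A5 applies: 30 + 4 = 34.
Level 34 exceeds the maximum of 27; capped at 27.
Final offense level: 27.
Criminal history: 6 prior points → Category Low (2-9).
Level 27 falls in the 22-27 band.
Grid: Level 22-27 × Category Low = 256-292 weeks.

256-292 weeks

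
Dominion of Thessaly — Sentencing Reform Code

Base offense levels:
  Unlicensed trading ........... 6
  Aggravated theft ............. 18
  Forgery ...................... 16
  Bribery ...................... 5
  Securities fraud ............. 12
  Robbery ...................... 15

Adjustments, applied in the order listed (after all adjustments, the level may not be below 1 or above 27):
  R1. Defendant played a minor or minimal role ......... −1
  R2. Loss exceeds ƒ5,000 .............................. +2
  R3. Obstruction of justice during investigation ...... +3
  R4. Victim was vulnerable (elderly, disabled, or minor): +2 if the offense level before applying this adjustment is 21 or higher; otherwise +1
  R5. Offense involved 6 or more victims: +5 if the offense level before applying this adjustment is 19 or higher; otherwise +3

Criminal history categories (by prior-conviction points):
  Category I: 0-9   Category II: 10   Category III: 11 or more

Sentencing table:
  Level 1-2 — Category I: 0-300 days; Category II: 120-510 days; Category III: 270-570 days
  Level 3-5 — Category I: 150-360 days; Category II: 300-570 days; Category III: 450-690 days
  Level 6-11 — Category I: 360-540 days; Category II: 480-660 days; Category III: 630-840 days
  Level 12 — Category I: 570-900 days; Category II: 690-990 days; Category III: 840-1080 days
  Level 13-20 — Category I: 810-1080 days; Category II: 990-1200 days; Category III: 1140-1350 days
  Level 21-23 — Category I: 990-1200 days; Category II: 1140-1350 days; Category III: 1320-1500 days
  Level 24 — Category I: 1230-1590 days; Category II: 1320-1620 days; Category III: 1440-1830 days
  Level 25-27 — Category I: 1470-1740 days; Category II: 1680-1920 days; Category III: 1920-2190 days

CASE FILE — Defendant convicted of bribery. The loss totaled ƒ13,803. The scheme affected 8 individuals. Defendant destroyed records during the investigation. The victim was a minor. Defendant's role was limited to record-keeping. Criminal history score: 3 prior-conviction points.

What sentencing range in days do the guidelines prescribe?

810-1080 days

Base offense level for bribery: 5.
R1 applies: 5 − 1 = 4.
R2 applies: 4 + 2 = 6.
R3 applies: 6 + 3 = 9.
R4 applies (level before this adjustment is 9 < 21, so +1): 9 + 1 = 10.
R5 applies (level before this adjustment is 10 < 19, so +3): 10 + 3 = 13.
Final offense level: 13.
Criminal history: 3 prior points → Category I (0-9).
Level 13 falls in the 13-20 band.
Grid: Level 13-20 × Category I = 810-1080 days.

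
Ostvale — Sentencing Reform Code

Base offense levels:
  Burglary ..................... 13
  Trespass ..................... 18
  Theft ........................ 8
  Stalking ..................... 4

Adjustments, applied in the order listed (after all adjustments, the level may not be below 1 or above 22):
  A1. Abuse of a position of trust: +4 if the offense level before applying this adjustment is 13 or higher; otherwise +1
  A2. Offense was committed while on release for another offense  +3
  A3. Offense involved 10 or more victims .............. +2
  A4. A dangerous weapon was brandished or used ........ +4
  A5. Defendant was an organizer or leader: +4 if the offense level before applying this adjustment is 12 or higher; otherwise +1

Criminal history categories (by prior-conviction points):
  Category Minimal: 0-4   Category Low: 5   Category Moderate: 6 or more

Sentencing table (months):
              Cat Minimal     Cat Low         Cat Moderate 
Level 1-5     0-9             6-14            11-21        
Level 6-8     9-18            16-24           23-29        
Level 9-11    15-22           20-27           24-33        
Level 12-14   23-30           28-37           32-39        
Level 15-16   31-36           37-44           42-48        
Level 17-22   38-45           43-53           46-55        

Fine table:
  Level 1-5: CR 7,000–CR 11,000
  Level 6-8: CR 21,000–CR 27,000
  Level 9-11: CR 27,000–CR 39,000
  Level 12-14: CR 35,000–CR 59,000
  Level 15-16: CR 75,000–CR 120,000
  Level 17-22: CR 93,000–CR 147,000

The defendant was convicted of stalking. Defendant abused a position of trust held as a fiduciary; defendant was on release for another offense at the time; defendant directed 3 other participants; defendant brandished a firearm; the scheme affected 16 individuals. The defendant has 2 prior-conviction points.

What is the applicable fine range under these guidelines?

CR 93,000–CR 147,000

Base offense level for stalking: 4.
A1 applies (level before this adjustment is 4 < 13, so +1): 4 + 1 = 5.
A2 applies: 5 + 3 = 8.
A3 applies: 8 + 2 = 10.
A4 applies: 10 + 4 = 14.
A5 applies (level before this adjustment is 14 ≥ 12, so +4): 14 + 4 = 18.
Final offense level: 18.
Level 18 falls in the 17-22 band.
Fine table: Level 17-22 → CR 93,000–CR 147,000.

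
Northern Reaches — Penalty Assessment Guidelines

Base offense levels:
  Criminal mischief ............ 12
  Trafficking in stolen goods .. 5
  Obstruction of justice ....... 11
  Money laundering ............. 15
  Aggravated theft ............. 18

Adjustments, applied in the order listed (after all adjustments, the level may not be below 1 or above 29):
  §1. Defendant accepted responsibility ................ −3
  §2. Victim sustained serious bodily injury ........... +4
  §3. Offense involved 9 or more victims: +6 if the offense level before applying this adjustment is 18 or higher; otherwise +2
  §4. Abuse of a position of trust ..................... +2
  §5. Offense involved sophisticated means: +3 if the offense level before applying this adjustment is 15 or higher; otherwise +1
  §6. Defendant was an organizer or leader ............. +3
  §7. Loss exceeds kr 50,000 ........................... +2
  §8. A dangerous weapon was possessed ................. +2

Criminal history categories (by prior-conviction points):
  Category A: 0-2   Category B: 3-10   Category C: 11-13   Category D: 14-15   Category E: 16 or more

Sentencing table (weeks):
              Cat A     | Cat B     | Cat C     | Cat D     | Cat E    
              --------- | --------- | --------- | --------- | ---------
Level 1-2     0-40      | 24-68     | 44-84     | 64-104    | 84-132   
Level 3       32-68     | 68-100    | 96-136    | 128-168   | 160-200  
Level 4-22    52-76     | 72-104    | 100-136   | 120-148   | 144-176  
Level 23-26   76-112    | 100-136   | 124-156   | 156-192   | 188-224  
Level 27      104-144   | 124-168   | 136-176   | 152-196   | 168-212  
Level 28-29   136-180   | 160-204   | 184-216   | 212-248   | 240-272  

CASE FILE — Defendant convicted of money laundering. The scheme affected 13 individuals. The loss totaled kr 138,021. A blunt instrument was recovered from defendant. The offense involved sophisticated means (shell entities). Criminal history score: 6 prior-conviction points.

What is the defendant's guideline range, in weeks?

100-136 weeks

Base offense level for money laundering: 15.
§1 does not apply.
§3 applies (level before this adjustment is 15 < 18, so +2): 15 + 2 = 17.
§5 applies (level before this adjustment is 17 ≥ 15, so +3): 17 + 3 = 20.
§7 applies: 20 + 2 = 22.
§8 applies: 22 + 2 = 24.
Final offense level: 24.
Criminal history: 6 prior points → Category B (3-10).
Level 24 falls in the 23-26 band.
Grid: Level 23-26 × Category B = 100-136 weeks.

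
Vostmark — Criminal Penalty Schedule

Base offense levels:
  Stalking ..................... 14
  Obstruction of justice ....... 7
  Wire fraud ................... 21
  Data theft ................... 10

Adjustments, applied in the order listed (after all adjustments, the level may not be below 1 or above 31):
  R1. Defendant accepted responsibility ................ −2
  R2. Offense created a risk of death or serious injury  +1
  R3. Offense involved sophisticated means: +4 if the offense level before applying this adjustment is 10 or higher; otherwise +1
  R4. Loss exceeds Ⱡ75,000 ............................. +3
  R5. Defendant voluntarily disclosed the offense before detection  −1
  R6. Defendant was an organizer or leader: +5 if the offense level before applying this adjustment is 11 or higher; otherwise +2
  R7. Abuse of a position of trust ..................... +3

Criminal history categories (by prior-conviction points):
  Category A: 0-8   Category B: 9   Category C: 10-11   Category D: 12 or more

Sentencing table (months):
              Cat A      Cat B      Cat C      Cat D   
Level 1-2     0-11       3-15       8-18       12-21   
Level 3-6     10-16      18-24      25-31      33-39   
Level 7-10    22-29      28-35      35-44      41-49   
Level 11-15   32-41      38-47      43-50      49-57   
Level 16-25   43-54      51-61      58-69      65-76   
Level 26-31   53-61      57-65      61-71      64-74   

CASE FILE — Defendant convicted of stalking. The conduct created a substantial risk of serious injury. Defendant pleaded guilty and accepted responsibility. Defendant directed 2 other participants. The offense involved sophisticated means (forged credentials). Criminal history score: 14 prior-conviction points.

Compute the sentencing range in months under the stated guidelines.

Base offense level for stalking: 14.
R1 applies: 14 − 2 = 12.
R2 applies: 12 + 1 = 13.
R3 applies (level before this adjustment is 13 ≥ 10, so +4): 13 + 4 = 17.
R4 does not apply.
R6 applies (level before this adjustment is 17 ≥ 11, so +5): 17 + 5 = 22.
Final offense level: 22.
Criminal history: 14 prior points → Category D (12+).
Level 22 falls in the 16-25 band.
Grid: Level 16-25 × Category D = 65-76 months.

65-76 months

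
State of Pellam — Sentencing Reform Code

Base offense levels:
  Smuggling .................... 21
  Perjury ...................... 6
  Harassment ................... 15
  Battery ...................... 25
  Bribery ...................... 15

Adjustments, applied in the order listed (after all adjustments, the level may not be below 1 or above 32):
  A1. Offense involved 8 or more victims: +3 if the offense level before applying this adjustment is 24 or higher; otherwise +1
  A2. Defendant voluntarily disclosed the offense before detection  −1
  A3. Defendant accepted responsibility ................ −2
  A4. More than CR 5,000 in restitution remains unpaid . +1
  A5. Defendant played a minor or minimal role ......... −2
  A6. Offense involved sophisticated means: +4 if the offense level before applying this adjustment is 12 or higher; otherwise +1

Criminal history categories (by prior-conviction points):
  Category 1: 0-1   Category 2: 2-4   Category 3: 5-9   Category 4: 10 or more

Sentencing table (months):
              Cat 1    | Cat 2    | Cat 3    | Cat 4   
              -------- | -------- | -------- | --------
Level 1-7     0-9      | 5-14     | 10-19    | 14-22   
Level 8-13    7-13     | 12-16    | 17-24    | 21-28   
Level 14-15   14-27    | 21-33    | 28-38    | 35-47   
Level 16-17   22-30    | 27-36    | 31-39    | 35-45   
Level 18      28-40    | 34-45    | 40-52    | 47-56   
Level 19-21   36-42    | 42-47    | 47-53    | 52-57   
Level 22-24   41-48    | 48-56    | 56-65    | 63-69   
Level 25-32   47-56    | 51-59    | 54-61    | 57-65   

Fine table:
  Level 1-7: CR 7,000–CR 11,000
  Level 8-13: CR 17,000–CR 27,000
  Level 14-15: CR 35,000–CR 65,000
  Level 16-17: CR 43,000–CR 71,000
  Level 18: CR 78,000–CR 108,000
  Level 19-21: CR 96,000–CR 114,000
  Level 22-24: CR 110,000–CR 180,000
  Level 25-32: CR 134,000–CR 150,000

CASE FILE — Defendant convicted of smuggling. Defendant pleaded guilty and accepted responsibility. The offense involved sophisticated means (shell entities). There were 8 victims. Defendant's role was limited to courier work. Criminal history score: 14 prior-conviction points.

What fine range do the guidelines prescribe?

CR 110,000–CR 180,000

Base offense level for smuggling: 21.
A1 applies (level before this adjustment is 21 < 24, so +1): 21 + 1 = 22.
A2 does not apply.
A3 applies: 22 − 2 = 20.
A5 applies: 20 − 2 = 18.
A6 applies (level before this adjustment is 18 ≥ 12, so +4): 18 + 4 = 22.
Final offense level: 22.
Level 22 falls in the 22-24 band.
Fine table: Level 22-24 → CR 110,000–CR 180,000.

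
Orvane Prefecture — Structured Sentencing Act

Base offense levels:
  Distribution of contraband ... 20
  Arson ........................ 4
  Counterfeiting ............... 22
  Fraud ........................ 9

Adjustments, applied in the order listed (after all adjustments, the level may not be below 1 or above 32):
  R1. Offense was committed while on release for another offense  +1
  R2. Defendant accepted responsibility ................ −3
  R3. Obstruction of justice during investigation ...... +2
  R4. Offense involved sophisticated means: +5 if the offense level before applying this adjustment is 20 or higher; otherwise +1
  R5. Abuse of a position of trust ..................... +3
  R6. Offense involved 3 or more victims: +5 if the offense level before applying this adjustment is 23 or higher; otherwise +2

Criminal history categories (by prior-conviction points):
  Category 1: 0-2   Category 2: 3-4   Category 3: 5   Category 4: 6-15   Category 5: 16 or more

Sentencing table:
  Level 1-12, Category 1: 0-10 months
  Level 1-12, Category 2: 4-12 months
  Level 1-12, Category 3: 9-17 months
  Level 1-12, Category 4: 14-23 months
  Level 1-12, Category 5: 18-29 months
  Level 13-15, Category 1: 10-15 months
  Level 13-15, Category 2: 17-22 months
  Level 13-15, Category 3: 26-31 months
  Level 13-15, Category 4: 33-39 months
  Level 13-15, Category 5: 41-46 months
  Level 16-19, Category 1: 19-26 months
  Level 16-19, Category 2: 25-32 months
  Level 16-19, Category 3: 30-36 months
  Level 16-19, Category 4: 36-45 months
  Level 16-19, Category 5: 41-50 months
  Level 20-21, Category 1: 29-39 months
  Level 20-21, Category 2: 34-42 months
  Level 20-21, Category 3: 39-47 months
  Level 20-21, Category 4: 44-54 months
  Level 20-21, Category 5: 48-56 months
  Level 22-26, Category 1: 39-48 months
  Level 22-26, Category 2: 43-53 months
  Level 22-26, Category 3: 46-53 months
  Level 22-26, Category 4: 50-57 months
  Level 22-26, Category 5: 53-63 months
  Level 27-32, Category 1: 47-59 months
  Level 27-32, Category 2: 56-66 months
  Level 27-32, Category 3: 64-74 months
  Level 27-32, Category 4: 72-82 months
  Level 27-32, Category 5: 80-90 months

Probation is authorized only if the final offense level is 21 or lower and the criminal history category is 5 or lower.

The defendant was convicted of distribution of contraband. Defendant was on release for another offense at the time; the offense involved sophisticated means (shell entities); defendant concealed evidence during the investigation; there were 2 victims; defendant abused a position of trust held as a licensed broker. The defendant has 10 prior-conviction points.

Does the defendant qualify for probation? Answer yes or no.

No

Base offense level for distribution of contraband: 20.
R1 applies: 20 + 1 = 21.
R3 applies: 21 + 2 = 23.
R4 applies (level before this adjustment is 23 ≥ 20, so +5): 23 + 5 = 28.
R5 applies: 28 + 3 = 31.
Final offense level: 31.
Criminal history: 10 prior points → Category 4 (6-15).
Level 31 falls in the 27-32 band.
Grid: Level 27-32 × Category 4 = 72-82 months.
Probation check: level 31 > 21 and category 4 ≤ 5 → not eligible.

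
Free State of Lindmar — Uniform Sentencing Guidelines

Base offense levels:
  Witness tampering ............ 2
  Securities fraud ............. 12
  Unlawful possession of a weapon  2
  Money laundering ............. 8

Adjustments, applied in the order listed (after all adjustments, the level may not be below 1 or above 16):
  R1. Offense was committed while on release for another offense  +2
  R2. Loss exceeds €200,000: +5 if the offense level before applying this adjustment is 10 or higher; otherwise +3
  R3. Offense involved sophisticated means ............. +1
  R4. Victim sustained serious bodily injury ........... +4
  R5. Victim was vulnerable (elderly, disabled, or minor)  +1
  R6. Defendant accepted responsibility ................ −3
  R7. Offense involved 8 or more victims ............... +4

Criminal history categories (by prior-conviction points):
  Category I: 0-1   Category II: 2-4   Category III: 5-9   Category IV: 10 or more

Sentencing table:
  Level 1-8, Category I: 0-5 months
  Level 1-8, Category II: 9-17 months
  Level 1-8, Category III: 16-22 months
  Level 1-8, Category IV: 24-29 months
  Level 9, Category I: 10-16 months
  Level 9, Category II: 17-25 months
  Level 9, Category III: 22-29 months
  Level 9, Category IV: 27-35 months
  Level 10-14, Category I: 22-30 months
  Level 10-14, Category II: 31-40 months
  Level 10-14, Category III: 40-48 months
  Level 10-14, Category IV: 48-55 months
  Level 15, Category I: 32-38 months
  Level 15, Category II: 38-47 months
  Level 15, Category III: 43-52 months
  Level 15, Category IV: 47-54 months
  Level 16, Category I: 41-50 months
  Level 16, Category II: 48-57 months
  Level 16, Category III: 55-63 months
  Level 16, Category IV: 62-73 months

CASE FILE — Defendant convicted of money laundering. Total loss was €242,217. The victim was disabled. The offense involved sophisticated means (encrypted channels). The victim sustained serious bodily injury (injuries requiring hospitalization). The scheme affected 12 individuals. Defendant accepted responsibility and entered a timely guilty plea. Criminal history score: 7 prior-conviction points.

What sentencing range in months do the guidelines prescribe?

Base offense level for money laundering: 8.
R2 applies (level before this adjustment is 8 < 10, so +3): 8 + 3 = 11.
R3 applies: 11 + 1 = 12.
R4 applies: 12 + 4 = 16.
R5 applies: 16 + 1 = 17.
R6 applies: 17 − 3 = 14.
R7 applies: 14 + 4 = 18.
Level 18 exceeds the maximum of 16; capped at 16.
Final offense level: 16.
Criminal history: 7 prior points → Category III (5-9).
Level 16 falls in the 16 band.
Grid: Level 16 × Category III = 55-63 months.

55-63 months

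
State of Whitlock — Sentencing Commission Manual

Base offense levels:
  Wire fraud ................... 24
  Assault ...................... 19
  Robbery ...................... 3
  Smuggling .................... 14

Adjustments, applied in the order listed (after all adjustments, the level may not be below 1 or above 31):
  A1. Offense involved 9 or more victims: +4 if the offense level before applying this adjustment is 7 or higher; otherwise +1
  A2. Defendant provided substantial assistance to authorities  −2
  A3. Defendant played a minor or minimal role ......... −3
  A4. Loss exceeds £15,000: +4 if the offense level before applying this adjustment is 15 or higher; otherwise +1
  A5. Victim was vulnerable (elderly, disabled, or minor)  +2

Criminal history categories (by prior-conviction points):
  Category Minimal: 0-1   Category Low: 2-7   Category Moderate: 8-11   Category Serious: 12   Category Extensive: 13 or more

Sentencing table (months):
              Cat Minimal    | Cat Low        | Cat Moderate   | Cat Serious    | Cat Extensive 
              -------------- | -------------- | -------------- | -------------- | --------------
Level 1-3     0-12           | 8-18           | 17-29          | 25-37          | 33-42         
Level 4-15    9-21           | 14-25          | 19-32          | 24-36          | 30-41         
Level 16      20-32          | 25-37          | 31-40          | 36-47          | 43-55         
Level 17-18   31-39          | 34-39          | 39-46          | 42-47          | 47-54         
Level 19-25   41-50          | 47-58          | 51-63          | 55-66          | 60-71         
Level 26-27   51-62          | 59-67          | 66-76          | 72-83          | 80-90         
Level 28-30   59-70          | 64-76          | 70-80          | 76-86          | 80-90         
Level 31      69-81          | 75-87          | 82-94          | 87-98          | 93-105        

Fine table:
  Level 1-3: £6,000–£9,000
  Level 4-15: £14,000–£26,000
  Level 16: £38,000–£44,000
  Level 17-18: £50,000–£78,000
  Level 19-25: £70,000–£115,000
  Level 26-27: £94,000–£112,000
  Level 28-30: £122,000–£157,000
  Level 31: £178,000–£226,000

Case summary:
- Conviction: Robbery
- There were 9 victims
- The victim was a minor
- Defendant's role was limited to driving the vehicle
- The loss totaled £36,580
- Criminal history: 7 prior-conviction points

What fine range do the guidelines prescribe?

Base offense level for robbery: 3.
A1 applies (level before this adjustment is 3 < 7, so +1): 3 + 1 = 4.
A3 applies: 4 − 3 = 1.
A4 applies (level before this adjustment is 1 < 15, so +1): 1 + 1 = 2.
A5 applies: 2 + 2 = 4.
Final offense level: 4.
Level 4 falls in the 4-15 band.
Fine table: Level 4-15 → £14,000–£26,000.

£14,000–£26,000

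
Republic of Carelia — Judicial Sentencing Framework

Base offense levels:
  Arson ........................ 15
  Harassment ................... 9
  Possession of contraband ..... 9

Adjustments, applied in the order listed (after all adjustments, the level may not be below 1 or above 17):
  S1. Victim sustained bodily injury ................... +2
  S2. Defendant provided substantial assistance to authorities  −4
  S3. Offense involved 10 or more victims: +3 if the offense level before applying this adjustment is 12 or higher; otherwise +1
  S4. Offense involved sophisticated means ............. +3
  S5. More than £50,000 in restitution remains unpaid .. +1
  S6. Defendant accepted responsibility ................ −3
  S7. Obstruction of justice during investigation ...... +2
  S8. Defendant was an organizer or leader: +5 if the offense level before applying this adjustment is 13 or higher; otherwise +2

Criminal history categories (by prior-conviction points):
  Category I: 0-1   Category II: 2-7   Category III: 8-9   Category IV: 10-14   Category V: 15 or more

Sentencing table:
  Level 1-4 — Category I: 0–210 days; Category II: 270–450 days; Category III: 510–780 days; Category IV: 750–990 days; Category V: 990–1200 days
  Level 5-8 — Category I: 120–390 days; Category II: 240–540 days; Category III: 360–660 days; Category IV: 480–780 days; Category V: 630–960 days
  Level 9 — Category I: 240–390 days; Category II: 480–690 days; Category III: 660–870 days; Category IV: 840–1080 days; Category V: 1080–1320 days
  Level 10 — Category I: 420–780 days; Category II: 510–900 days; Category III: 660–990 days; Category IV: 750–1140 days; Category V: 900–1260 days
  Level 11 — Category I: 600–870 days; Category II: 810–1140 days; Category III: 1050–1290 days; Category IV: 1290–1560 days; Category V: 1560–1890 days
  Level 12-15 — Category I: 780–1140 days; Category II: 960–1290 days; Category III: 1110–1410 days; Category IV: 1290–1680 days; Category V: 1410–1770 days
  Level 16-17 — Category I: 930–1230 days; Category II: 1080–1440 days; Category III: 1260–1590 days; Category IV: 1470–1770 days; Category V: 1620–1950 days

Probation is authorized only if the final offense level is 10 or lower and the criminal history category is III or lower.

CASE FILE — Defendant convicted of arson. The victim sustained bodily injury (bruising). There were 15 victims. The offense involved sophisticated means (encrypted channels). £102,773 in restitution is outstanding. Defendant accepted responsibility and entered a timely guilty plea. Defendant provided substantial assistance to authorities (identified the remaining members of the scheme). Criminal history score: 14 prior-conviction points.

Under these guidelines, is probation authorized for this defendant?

No

Base offense level for arson: 15.
S1 applies: 15 + 2 = 17.
S2 applies: 17 − 4 = 13.
S3 applies (level before this adjustment is 13 ≥ 12, so +3): 13 + 3 = 16.
S4 applies: 16 + 3 = 19.
S5 applies: 19 + 1 = 20.
S6 applies: 20 − 3 = 17.
Final offense level: 17.
Criminal history: 14 prior points → Category IV (10-14).
Level 17 falls in the 16-17 band.
Grid: Level 16-17 × Category IV = 1470-1770 days.
Probation check: level 17 > 10 and category IV > III → not eligible.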